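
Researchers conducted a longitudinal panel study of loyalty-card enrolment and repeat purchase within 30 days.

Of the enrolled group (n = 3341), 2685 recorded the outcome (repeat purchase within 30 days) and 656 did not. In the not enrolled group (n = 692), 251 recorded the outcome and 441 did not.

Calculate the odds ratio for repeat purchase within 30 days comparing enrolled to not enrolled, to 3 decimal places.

From the description: a = 2685, b = 656, c = 251, d = 441.
OR = (a·d)/(b·c) = (2685 × 441) / (656 × 251) = 1184085 / 164656 = 7.19127
The odds of repeat purchase within 30 days are about 7.19 times as high in the enrolled group.

7.191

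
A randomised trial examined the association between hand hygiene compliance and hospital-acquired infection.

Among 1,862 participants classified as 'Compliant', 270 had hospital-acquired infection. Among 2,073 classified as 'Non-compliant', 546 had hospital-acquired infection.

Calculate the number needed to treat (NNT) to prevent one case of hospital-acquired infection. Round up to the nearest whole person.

Risk in treated group = 270/1862 = 0.14501; risk in control = 546/2073 = 0.26339.
Absolute risk reduction = 0.26339 − 0.14501 = 0.11838
NNT = 1 / ARR = 1 / 0.11838 = 8.447 → round up → 9

9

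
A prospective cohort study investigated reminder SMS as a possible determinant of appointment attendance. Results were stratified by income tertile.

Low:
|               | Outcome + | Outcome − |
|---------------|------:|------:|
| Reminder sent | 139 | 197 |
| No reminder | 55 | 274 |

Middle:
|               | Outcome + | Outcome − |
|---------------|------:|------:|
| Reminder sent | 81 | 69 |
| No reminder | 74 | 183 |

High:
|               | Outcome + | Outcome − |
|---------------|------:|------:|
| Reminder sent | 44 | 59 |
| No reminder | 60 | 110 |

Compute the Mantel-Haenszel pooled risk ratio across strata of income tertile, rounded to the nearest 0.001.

1.896

RR_MH = Σ(aᵢ·n₀ᵢ/nᵢ) / Σ(cᵢ·n₁ᵢ/nᵢ), with n₁ᵢ = aᵢ+bᵢ (exposed), n₀ᵢ = cᵢ+dᵢ (unexposed), nᵢ = n₁ᵢ+n₀ᵢ.
Stratum 1 (Low): n₁ = 336, n₀ = 329, n = 665; a·n₀/n = 139·329/665 = 68.7684; c·n₁/n = 55·336/665 = 27.7895
Stratum 2 (Middle): n₁ = 150, n₀ = 257, n = 407; a·n₀/n = 81·257/407 = 51.1474; c·n₁/n = 74·150/407 = 27.2727
Stratum 3 (High): n₁ = 103, n₀ = 170, n = 273; a·n₀/n = 44·170/273 = 27.3993; c·n₁/n = 60·103/273 = 22.6374
RR_MH = (68.7684 + 51.1474 + 27.3993) / (27.7895 + 27.2727 + 22.6374) = 147.3151 / 77.6996 = 1.89596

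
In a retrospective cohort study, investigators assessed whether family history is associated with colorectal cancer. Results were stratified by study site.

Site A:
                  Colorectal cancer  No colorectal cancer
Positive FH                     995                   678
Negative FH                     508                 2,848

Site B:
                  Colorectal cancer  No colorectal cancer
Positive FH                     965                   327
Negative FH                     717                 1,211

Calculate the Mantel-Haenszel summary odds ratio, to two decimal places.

OR_MH = Σ(aᵢdᵢ/nᵢ) / Σ(bᵢcᵢ/nᵢ), where nᵢ is the stratum total.
Stratum 1 (Site A): n = 5029; a·d/n = 995·2848/5029 = 563.4838; b·c/n = 678·508/5029 = 68.4876
Stratum 2 (Site B): n = 3220; a·d/n = 965·1211/3220 = 362.9239; b·c/n = 327·717/3220 = 72.8134
OR_MH = (563.4838 + 362.9239) / (68.4876 + 72.8134) = 926.4077 / 141.3009 = 6.55627

6.56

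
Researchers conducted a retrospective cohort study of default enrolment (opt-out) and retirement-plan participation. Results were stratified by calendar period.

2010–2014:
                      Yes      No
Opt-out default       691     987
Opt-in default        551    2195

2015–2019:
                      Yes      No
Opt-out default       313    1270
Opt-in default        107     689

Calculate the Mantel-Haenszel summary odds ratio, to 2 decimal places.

OR_MH = Σ(aᵢdᵢ/nᵢ) / Σ(bᵢcᵢ/nᵢ), where nᵢ is the stratum total.
Stratum 1 (2010–2014): n = 4424; a·d/n = 691·2195/4424 = 342.8447; b·c/n = 987·551/4424 = 122.9288
Stratum 2 (2015–2019): n = 2379; a·d/n = 313·689/2379 = 90.6503; b·c/n = 1270·107/2379 = 57.1206
OR_MH = (342.8447 + 90.6503) / (122.9288 + 57.1206) = 433.4950 / 180.0494 = 2.40764

2.41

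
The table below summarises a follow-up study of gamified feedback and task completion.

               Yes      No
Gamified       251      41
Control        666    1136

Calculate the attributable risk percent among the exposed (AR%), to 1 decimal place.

57.0

Cells: a = 251, b = 41, c = 666, d = 1136.
Risk in exposed = 251/292 = 0.85959; risk in unexposed = 666/1802 = 0.36959.
RR = 0.85959/0.36959 = 2.32579
AR% = (RR − 1)/RR × 100 = (2.32579 − 1)/2.32579 × 100 = 57.0039%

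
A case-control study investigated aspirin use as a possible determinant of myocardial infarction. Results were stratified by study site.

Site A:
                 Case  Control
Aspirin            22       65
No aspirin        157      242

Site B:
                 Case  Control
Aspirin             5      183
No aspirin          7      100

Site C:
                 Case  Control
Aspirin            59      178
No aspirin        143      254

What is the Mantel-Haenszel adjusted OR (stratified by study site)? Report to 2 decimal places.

OR_MH = Σ(aᵢdᵢ/nᵢ) / Σ(bᵢcᵢ/nᵢ), where nᵢ is the stratum total.
Stratum 1 (Site A): n = 486; a·d/n = 22·242/486 = 10.9547; b·c/n = 65·157/486 = 20.9979
Stratum 2 (Site B): n = 295; a·d/n = 5·100/295 = 1.6949; b·c/n = 183·7/295 = 4.3424
Stratum 3 (Site C): n = 634; a·d/n = 59·254/634 = 23.6372; b·c/n = 178·143/634 = 40.1483
OR_MH = (10.9547 + 1.6949 + 23.6372) / (20.9979 + 4.3424 + 40.1483) = 36.2869 / 65.4886 = 0.55409

0.55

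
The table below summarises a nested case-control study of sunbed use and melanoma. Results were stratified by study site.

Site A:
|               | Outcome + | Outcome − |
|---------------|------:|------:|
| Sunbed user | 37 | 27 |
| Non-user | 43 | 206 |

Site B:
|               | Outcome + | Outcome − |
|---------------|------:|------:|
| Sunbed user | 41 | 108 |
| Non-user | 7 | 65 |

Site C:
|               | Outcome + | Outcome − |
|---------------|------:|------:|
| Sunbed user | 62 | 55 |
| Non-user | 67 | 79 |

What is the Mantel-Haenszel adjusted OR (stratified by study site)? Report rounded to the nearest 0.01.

OR_MH = Σ(aᵢdᵢ/nᵢ) / Σ(bᵢcᵢ/nᵢ), where nᵢ is the stratum total.
Stratum 1 (Site A): n = 313; a·d/n = 37·206/313 = 24.3514; b·c/n = 27·43/313 = 3.7093
Stratum 2 (Site B): n = 221; a·d/n = 41·65/221 = 12.0588; b·c/n = 108·7/221 = 3.4208
Stratum 3 (Site C): n = 263; a·d/n = 62·79/263 = 18.6236; b·c/n = 55·67/263 = 14.0114
OR_MH = (24.3514 + 12.0588 + 18.6236) / (3.7093 + 3.4208 + 14.0114) = 55.0338 / 21.1415 = 2.60312

2.60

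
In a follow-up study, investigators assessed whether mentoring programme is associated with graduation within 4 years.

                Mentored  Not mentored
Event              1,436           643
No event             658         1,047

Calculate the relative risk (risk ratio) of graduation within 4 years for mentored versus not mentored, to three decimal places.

Reading the table with exposure as columns: a = 1436 (Mentored, case), b = 658 (Mentored, non-case), c = 643 (Not mentored, case), d = 1047.
Risk in exposed = 1436/2094 = 0.68577; risk in unexposed = 643/1690 = 0.38047.
RR = 0.68577 / 0.38047 = 1.80241
The risk among the exposed is 1.80 times that among the unexposed.

1.802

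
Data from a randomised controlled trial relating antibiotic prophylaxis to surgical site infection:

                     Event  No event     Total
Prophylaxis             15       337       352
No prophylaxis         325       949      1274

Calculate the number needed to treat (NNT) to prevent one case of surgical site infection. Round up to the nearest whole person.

5

Risk in treated group = 15/352 = 0.04261; risk in control = 325/1274 = 0.25510.
Absolute risk reduction = 0.25510 − 0.04261 = 0.21249
NNT = 1 / ARR = 1 / 0.21249 = 4.706 → round up → 5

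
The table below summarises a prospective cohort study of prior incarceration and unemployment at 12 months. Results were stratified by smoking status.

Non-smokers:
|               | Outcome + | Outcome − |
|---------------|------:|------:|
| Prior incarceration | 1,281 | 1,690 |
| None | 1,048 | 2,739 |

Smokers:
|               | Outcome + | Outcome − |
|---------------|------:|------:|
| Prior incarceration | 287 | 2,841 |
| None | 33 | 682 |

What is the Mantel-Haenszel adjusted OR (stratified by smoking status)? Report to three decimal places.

1.990

OR_MH = Σ(aᵢdᵢ/nᵢ) / Σ(bᵢcᵢ/nᵢ), where nᵢ is the stratum total.
Stratum 1 (Non-smokers): n = 6758; a·d/n = 1281·2739/6758 = 519.1860; b·c/n = 1690·1048/6758 = 262.0775
Stratum 2 (Smokers): n = 3843; a·d/n = 287·682/3843 = 50.9326; b·c/n = 2841·33/3843 = 24.3958
OR_MH = (519.1860 + 50.9326) / (262.0775 + 24.3958) = 570.1186 / 286.4733 = 1.99013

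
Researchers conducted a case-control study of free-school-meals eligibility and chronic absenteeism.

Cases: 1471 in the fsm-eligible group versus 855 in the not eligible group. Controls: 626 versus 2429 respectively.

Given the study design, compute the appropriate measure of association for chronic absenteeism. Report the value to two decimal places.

6.68

From the description: a = 1471, b = 626, c = 855, d = 2429.
This is a case-control study: participants were sampled on outcome status, so risks in the source population cannot be estimated directly — relative risk is not valid here. The odds ratio is the appropriate measure.
OR = (a·d)/(b·c) = (1471 × 2429) / (626 × 855) = 3573059 / 535230 = 6.67575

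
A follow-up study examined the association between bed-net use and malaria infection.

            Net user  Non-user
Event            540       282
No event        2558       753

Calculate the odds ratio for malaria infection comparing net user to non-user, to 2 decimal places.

0.56

Reading the table with exposure as columns: a = 540 (Net user, case), b = 2558 (Net user, non-case), c = 282 (Non-user, case), d = 753.
OR = (a·d)/(b·c) = (540 × 753) / (2558 × 282) = 406620 / 721356 = 0.56369
Exposure is associated with lower odds of malaria infection (OR = 0.56 < 1).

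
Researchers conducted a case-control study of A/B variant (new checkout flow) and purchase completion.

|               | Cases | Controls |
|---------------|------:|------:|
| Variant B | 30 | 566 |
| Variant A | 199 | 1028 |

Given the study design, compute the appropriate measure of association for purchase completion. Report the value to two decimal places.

Cells: a = 30, b = 566, c = 199, d = 1028.
This is a case-control study: participants were sampled on outcome status, so risks in the source population cannot be estimated directly — relative risk is not valid here. The odds ratio is the appropriate measure.
OR = (a·d)/(b·c) = (30 × 1028) / (566 × 199) = 30840 / 112634 = 0.27381

0.27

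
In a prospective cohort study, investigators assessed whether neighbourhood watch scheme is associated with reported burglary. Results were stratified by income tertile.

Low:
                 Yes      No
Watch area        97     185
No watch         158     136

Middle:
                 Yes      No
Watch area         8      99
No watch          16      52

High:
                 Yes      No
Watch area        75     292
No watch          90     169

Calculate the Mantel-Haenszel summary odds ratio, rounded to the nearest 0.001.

OR_MH = Σ(aᵢdᵢ/nᵢ) / Σ(bᵢcᵢ/nᵢ), where nᵢ is the stratum total.
Stratum 1 (Low): n = 576; a·d/n = 97·136/576 = 22.9028; b·c/n = 185·158/576 = 50.7465
Stratum 2 (Middle): n = 175; a·d/n = 8·52/175 = 2.3771; b·c/n = 99·16/175 = 9.0514
Stratum 3 (High): n = 626; a·d/n = 75·169/626 = 20.2476; b·c/n = 292·90/626 = 41.9808
OR_MH = (22.9028 + 2.3771 + 20.2476) / (50.7465 + 9.0514 + 41.9808) = 45.5275 / 101.7788 = 0.44732

0.447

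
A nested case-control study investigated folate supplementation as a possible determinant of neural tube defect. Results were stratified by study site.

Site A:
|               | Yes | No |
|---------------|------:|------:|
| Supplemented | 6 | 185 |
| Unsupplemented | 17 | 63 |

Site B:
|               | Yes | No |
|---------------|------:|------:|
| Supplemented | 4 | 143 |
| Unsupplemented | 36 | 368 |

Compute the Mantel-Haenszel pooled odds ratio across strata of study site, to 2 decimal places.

OR_MH = Σ(aᵢdᵢ/nᵢ) / Σ(bᵢcᵢ/nᵢ), where nᵢ is the stratum total.
Stratum 1 (Site A): n = 271; a·d/n = 6·63/271 = 1.3948; b·c/n = 185·17/271 = 11.6052
Stratum 2 (Site B): n = 551; a·d/n = 4·368/551 = 2.6715; b·c/n = 143·36/551 = 9.3430
OR_MH = (1.3948 + 2.6715) / (11.6052 + 9.3430) = 4.0663 / 20.9482 = 0.19411

0.19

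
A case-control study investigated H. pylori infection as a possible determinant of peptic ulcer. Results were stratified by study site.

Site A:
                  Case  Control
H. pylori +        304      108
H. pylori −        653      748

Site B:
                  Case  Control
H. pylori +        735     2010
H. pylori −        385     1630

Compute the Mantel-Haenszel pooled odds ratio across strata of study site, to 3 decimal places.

OR_MH = Σ(aᵢdᵢ/nᵢ) / Σ(bᵢcᵢ/nᵢ), where nᵢ is the stratum total.
Stratum 1 (Site A): n = 1813; a·d/n = 304·748/1813 = 125.4231; b·c/n = 108·653/1813 = 38.8991
Stratum 2 (Site B): n = 4760; a·d/n = 735·1630/4760 = 251.6912; b·c/n = 2010·385/4760 = 162.5735
OR_MH = (125.4231 + 251.6912) / (38.8991 + 162.5735) = 377.1142 / 201.4726 = 1.87179

1.872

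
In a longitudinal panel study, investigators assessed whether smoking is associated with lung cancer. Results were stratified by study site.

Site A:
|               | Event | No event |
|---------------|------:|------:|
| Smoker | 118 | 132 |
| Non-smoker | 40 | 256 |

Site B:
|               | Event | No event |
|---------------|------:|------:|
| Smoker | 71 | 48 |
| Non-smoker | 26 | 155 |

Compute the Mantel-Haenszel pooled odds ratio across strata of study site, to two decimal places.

6.65

OR_MH = Σ(aᵢdᵢ/nᵢ) / Σ(bᵢcᵢ/nᵢ), where nᵢ is the stratum total.
Stratum 1 (Site A): n = 546; a·d/n = 118·256/546 = 55.3260; b·c/n = 132·40/546 = 9.6703
Stratum 2 (Site B): n = 300; a·d/n = 71·155/300 = 36.6833; b·c/n = 48·26/300 = 4.1600
OR_MH = (55.3260 + 36.6833) / (9.6703 + 4.1600) = 92.0093 / 13.8303 = 6.65272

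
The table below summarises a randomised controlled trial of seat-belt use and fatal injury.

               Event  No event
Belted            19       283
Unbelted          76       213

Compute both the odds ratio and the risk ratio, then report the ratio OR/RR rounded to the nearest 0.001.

0.787

Cells: a = 19, b = 283, c = 76, d = 213.
OR = (19·213)/(283·76) = 4047/21508 = 0.18816
Risk in exposed = 19/302 = 0.06291; risk in unexposed = 76/289 = 0.26298; RR = 0.23924
OR/RR = 0.18816 / 0.23924 = 0.78651
The outcome is not rare, so the OR lies further from 1 than the RR.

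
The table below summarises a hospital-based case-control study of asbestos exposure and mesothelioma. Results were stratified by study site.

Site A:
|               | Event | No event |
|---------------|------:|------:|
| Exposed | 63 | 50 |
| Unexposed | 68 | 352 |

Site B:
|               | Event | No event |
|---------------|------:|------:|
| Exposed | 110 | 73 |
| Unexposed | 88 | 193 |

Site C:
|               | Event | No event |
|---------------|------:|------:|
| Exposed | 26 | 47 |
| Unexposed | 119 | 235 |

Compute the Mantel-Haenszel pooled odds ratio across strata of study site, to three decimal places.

3.051

OR_MH = Σ(aᵢdᵢ/nᵢ) / Σ(bᵢcᵢ/nᵢ), where nᵢ is the stratum total.
Stratum 1 (Site A): n = 533; a·d/n = 63·352/533 = 41.6060; b·c/n = 50·68/533 = 6.3790
Stratum 2 (Site B): n = 464; a·d/n = 110·193/464 = 45.7543; b·c/n = 73·88/464 = 13.8448
Stratum 3 (Site C): n = 427; a·d/n = 26·235/427 = 14.3091; b·c/n = 47·119/427 = 13.0984
OR_MH = (41.6060 + 45.7543 + 14.3091) / (6.3790 + 13.8448 + 13.0984) = 101.6694 / 33.3222 = 3.05110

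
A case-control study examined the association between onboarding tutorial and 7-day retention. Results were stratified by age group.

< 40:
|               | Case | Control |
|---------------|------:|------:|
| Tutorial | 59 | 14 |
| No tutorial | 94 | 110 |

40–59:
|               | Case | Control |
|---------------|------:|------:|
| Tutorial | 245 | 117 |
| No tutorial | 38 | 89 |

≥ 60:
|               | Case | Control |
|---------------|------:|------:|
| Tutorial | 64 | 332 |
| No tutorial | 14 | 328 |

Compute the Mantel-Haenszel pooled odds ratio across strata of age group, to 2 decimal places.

4.79

OR_MH = Σ(aᵢdᵢ/nᵢ) / Σ(bᵢcᵢ/nᵢ), where nᵢ is the stratum total.
Stratum 1 (< 40): n = 277; a·d/n = 59·110/277 = 23.4296; b·c/n = 14·94/277 = 4.7509
Stratum 2 (40–59): n = 489; a·d/n = 245·89/489 = 44.5910; b·c/n = 117·38/489 = 9.0920
Stratum 3 (≥ 60): n = 738; a·d/n = 64·328/738 = 28.4444; b·c/n = 332·14/738 = 6.2981
OR_MH = (23.4296 + 44.5910 + 28.4444) / (4.7509 + 9.0920 + 6.2981) = 96.4650 / 20.1410 = 4.78948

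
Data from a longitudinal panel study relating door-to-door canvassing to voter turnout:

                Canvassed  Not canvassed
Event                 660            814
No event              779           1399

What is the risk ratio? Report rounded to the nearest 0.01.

1.25

Reading the table with exposure as columns: a = 660 (Canvassed, case), b = 779 (Canvassed, non-case), c = 814 (Not canvassed, case), d = 1399.
Risk in exposed = 660/1439 = 0.45865; risk in unexposed = 814/2213 = 0.36783.
RR = 0.45865 / 0.36783 = 1.24692
The risk among the exposed is 1.25 times that among the unexposed.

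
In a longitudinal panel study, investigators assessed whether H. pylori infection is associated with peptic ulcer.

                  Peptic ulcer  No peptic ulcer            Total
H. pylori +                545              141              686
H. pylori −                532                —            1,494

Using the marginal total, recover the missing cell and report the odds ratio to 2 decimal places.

6.99

The missing cell is in the unexposed row: 1494 − 532 = 962.
So a = 545, b = 141, c = 532, d = 962.
OR = (a·d)/(b·c) = (545 × 962) / (141 × 532) = 524290 / 75012 = 6.98942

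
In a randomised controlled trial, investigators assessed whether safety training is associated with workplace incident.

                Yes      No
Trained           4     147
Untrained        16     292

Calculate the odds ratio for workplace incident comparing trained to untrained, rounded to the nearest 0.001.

0.497

Cells: a = 4, b = 147, c = 16, d = 292.
OR = (a·d)/(b·c) = (4 × 292) / (147 × 16) = 1168 / 2352 = 0.49660
Exposure is associated with lower odds of workplace incident (OR = 0.50 < 1).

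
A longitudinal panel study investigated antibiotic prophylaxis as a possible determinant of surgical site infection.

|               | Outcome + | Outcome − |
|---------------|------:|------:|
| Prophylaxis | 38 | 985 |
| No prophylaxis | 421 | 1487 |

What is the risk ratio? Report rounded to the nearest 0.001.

0.168

Cells: a = 38, b = 985, c = 421, d = 1487.
Risk in exposed = 38/1023 = 0.03715; risk in unexposed = 421/1908 = 0.22065.
RR = 0.03715 / 0.22065 = 0.16835
The risk is 83% lower among the exposed than among the unexposed.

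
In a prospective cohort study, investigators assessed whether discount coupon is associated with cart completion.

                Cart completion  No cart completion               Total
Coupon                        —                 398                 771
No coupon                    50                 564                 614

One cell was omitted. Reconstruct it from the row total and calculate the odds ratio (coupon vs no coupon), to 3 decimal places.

10.571

The missing cell is in the exposed row: 771 − 398 = 373.
So a = 373, b = 398, c = 50, d = 564.
OR = (a·d)/(b·c) = (373 × 564) / (398 × 50) = 210372 / 19900 = 10.57146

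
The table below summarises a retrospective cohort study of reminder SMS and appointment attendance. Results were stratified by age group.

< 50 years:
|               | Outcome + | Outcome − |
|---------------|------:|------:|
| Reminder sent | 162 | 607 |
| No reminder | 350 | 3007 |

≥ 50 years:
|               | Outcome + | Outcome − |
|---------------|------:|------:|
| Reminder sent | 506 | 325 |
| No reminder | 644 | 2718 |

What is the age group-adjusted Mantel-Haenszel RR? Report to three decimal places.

2.787

RR_MH = Σ(aᵢ·n₀ᵢ/nᵢ) / Σ(cᵢ·n₁ᵢ/nᵢ), with n₁ᵢ = aᵢ+bᵢ (exposed), n₀ᵢ = cᵢ+dᵢ (unexposed), nᵢ = n₁ᵢ+n₀ᵢ.
Stratum 1 (< 50 years): n₁ = 769, n₀ = 3357, n = 4126; a·n₀/n = 162·3357/4126 = 131.8066; c·n₁/n = 350·769/4126 = 65.2327
Stratum 2 (≥ 50 years): n₁ = 831, n₀ = 3362, n = 4193; a·n₀/n = 506·3362/4193 = 405.7171; c·n₁/n = 644·831/4193 = 127.6327
RR_MH = (131.8066 + 405.7171) / (65.2327 + 127.6327) = 537.5237 / 192.8654 = 2.78704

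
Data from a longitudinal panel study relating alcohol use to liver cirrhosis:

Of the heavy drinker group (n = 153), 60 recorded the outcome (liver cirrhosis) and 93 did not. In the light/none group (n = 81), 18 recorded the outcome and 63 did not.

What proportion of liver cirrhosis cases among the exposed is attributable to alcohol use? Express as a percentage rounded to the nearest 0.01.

From the description: a = 60, b = 93, c = 18, d = 63.
Risk in exposed = 60/153 = 0.39216; risk in unexposed = 18/81 = 0.22222.
RR = 0.39216/0.22222 = 1.76471
AR% = (RR − 1)/RR × 100 = (1.76471 − 1)/1.76471 × 100 = 43.3333%

43.33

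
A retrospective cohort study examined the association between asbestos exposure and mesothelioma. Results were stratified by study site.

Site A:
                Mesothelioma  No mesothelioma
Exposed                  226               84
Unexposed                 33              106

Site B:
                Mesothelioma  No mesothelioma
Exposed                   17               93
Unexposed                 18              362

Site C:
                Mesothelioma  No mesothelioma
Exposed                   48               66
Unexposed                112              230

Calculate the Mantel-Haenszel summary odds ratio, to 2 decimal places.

OR_MH = Σ(aᵢdᵢ/nᵢ) / Σ(bᵢcᵢ/nᵢ), where nᵢ is the stratum total.
Stratum 1 (Site A): n = 449; a·d/n = 226·106/449 = 53.3541; b·c/n = 84·33/449 = 6.1737
Stratum 2 (Site B): n = 490; a·d/n = 17·362/490 = 12.5592; b·c/n = 93·18/490 = 3.4163
Stratum 3 (Site C): n = 456; a·d/n = 48·230/456 = 24.2105; b·c/n = 66·112/456 = 16.2105
OR_MH = (53.3541 + 12.5592 + 24.2105) / (6.1737 + 3.4163 + 16.2105) = 90.1238 / 25.8006 = 3.49309

3.49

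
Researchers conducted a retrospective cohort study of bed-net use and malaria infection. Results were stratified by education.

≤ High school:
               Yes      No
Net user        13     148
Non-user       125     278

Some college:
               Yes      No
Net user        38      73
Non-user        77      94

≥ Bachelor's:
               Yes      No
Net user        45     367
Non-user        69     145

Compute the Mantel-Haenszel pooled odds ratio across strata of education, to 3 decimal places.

OR_MH = Σ(aᵢdᵢ/nᵢ) / Σ(bᵢcᵢ/nᵢ), where nᵢ is the stratum total.
Stratum 1 (≤ High school): n = 564; a·d/n = 13·278/564 = 6.4078; b·c/n = 148·125/564 = 32.8014
Stratum 2 (Some college): n = 282; a·d/n = 38·94/282 = 12.6667; b·c/n = 73·77/282 = 19.9326
Stratum 3 (≥ Bachelor's): n = 626; a·d/n = 45·145/626 = 10.4233; b·c/n = 367·69/626 = 40.4521
OR_MH = (6.4078 + 12.6667 + 10.4233) / (32.8014 + 19.9326 + 40.4521) = 29.4978 / 93.1861 = 0.31655

0.317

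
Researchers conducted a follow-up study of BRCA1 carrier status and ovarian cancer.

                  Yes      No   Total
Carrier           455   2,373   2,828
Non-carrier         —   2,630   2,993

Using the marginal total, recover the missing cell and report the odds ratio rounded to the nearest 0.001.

The missing cell is in the unexposed row: 2993 − 2630 = 363.
So a = 455, b = 2373, c = 363, d = 2630.
OR = (a·d)/(b·c) = (455 × 2630) / (2373 × 363) = 1196650 / 861399 = 1.38919

1.389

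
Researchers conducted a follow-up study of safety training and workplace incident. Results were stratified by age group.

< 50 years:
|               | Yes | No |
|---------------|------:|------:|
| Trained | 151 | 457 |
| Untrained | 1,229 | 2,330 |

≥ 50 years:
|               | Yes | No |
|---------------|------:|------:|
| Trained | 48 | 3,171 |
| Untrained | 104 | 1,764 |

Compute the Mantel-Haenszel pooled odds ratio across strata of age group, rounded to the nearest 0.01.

0.51

OR_MH = Σ(aᵢdᵢ/nᵢ) / Σ(bᵢcᵢ/nᵢ), where nᵢ is the stratum total.
Stratum 1 (< 50 years): n = 4167; a·d/n = 151·2330/4167 = 84.4324; b·c/n = 457·1229/4167 = 134.7859
Stratum 2 (≥ 50 years): n = 5087; a·d/n = 48·1764/5087 = 16.6448; b·c/n = 3171·104/5087 = 64.8288
OR_MH = (84.4324 + 16.6448) / (134.7859 + 64.8288) = 101.0772 / 199.6147 = 0.50636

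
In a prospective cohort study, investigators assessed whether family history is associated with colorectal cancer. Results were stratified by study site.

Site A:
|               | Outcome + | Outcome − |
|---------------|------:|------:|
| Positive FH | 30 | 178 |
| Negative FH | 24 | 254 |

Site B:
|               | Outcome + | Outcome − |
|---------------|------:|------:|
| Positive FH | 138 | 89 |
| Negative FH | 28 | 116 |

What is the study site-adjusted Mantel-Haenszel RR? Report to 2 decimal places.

RR_MH = Σ(aᵢ·n₀ᵢ/nᵢ) / Σ(cᵢ·n₁ᵢ/nᵢ), with n₁ᵢ = aᵢ+bᵢ (exposed), n₀ᵢ = cᵢ+dᵢ (unexposed), nᵢ = n₁ᵢ+n₀ᵢ.
Stratum 1 (Site A): n₁ = 208, n₀ = 278, n = 486; a·n₀/n = 30·278/486 = 17.1605; c·n₁/n = 24·208/486 = 10.2716
Stratum 2 (Site B): n₁ = 227, n₀ = 144, n = 371; a·n₀/n = 138·144/371 = 53.5633; c·n₁/n = 28·227/371 = 17.1321
RR_MH = (17.1605 + 53.5633) / (10.2716 + 17.1321) = 70.7238 / 27.4037 = 2.58082

2.58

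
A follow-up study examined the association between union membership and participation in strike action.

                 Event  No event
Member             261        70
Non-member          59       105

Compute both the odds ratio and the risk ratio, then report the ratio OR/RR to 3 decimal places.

Cells: a = 261, b = 70, c = 59, d = 105.
OR = (261·105)/(70·59) = 27405/4130 = 6.63559
Risk in exposed = 261/331 = 0.78852; risk in unexposed = 59/164 = 0.35976; RR = 2.19182
OR/RR = 6.63559 / 2.19182 = 3.02744
The outcome is not rare, so the OR lies further from 1 than the RR.

3.027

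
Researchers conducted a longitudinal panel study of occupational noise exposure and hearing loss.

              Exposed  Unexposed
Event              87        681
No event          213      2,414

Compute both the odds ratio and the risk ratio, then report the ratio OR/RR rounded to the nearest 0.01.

Reading the table with exposure as columns: a = 87 (Exposed, case), b = 213 (Exposed, non-case), c = 681 (Unexposed, case), d = 2414.
OR = (87·2414)/(213·681) = 210018/145053 = 1.44787
Risk in exposed = 87/300 = 0.29000; risk in unexposed = 681/3095 = 0.22003; RR = 1.31799
OR/RR = 1.44787 / 1.31799 = 1.09855
The outcome is not rare, so the OR lies further from 1 than the RR.

1.10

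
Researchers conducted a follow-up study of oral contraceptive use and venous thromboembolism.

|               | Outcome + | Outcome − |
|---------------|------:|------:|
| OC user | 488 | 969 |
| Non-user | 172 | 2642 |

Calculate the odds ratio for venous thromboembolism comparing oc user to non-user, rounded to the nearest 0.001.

Cells: a = 488, b = 969, c = 172, d = 2642.
OR = (a·d)/(b·c) = (488 × 2642) / (969 × 172) = 1289296 / 166668 = 7.73571
The odds of venous thromboembolism are about 7.74 times as high in the oc user group.

7.736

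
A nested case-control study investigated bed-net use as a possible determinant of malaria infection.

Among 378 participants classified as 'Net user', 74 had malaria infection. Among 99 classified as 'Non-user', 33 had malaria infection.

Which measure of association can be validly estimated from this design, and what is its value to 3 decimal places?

0.487

From the description: a = 74, b = 304, c = 33, d = 66.
This is a nested case-control study: participants were sampled on outcome status, so risks in the source population cannot be estimated directly — relative risk is not valid here. The odds ratio is the appropriate measure.
OR = (a·d)/(b·c) = (74 × 66) / (304 × 33) = 4884 / 10032 = 0.48684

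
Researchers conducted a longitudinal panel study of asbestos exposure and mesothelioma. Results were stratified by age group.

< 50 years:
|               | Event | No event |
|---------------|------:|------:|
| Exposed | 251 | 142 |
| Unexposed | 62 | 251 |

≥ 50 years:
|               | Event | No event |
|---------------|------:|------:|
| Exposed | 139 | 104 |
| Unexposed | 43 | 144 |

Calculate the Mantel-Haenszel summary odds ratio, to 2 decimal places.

OR_MH = Σ(aᵢdᵢ/nᵢ) / Σ(bᵢcᵢ/nᵢ), where nᵢ is the stratum total.
Stratum 1 (< 50 years): n = 706; a·d/n = 251·251/706 = 89.2365; b·c/n = 142·62/706 = 12.4703
Stratum 2 (≥ 50 years): n = 430; a·d/n = 139·144/430 = 46.5488; b·c/n = 104·43/430 = 10.4000
OR_MH = (89.2365 + 46.5488) / (12.4703 + 10.4000) = 135.7854 / 22.8703 = 5.93720

5.94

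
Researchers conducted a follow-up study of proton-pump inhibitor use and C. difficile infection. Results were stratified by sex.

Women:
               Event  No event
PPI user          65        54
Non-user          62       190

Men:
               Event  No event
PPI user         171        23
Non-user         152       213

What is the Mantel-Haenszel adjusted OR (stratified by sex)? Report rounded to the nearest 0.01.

OR_MH = Σ(aᵢdᵢ/nᵢ) / Σ(bᵢcᵢ/nᵢ), where nᵢ is the stratum total.
Stratum 1 (Women): n = 371; a·d/n = 65·190/371 = 33.2884; b·c/n = 54·62/371 = 9.0243
Stratum 2 (Men): n = 559; a·d/n = 171·213/559 = 65.1574; b·c/n = 23·152/559 = 6.2540
OR_MH = (33.2884 + 65.1574) / (9.0243 + 6.2540) = 98.4458 / 15.2783 = 6.44351

6.44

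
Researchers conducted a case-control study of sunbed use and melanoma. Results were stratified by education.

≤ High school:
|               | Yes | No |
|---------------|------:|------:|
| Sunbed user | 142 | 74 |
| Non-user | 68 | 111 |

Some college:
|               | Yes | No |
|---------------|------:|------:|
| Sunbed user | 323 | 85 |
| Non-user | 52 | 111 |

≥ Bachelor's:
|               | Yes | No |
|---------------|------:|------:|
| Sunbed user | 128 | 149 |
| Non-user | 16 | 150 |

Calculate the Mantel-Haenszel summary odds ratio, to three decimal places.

OR_MH = Σ(aᵢdᵢ/nᵢ) / Σ(bᵢcᵢ/nᵢ), where nᵢ is the stratum total.
Stratum 1 (≤ High school): n = 395; a·d/n = 142·111/395 = 39.9038; b·c/n = 74·68/395 = 12.7392
Stratum 2 (Some college): n = 571; a·d/n = 323·111/571 = 62.7898; b·c/n = 85·52/571 = 7.7408
Stratum 3 (≥ Bachelor's): n = 443; a·d/n = 128·150/443 = 43.3409; b·c/n = 149·16/443 = 5.3815
OR_MH = (39.9038 + 62.7898 + 43.3409) / (12.7392 + 7.7408 + 5.3815) = 146.0345 / 25.8615 = 5.64678

5.647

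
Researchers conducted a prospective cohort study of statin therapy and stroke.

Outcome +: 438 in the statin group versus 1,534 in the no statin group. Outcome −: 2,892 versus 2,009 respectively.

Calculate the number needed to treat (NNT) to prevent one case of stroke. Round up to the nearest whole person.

Risk in treated group = 438/3330 = 0.13153; risk in control = 1534/3543 = 0.43297.
Absolute risk reduction = 0.43297 − 0.13153 = 0.30143
NNT = 1 / ARR = 1 / 0.30143 = 3.317 → round up → 4

4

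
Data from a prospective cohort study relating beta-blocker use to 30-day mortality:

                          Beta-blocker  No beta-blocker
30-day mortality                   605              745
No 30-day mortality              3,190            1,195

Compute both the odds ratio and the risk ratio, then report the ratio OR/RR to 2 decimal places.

0.73

Reading the table with exposure as columns: a = 605 (Beta-blocker, case), b = 3190 (Beta-blocker, non-case), c = 745 (No beta-blocker, case), d = 1195.
OR = (605·1195)/(3190·745) = 722975/2376550 = 0.30421
Risk in exposed = 605/3795 = 0.15942; risk in unexposed = 745/1940 = 0.38402; RR = 0.41513
OR/RR = 0.30421 / 0.41513 = 0.73280
The outcome is not rare, so the OR lies further from 1 than the RR.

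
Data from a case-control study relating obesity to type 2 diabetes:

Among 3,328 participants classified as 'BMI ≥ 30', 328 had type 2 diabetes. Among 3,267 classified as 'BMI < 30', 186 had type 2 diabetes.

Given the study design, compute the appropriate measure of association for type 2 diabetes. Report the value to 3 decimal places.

From the description: a = 328, b = 3000, c = 186, d = 3081.
This is a case-control study: participants were sampled on outcome status, so risks in the source population cannot be estimated directly — relative risk is not valid here. The odds ratio is the appropriate measure.
OR = (a·d)/(b·c) = (328 × 3081) / (3000 × 186) = 1010568 / 558000 = 1.81105

1.811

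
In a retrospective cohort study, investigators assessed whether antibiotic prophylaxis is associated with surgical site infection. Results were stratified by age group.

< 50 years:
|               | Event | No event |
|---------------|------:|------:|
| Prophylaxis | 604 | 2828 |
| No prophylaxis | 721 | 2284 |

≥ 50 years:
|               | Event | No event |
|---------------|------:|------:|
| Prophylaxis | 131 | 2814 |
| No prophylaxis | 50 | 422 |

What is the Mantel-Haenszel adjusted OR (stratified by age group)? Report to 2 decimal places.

0.64

OR_MH = Σ(aᵢdᵢ/nᵢ) / Σ(bᵢcᵢ/nᵢ), where nᵢ is the stratum total.
Stratum 1 (< 50 years): n = 6437; a·d/n = 604·2284/6437 = 214.3135; b·c/n = 2828·721/6437 = 316.7606
Stratum 2 (≥ 50 years): n = 3417; a·d/n = 131·422/3417 = 16.1785; b·c/n = 2814·50/3417 = 41.1765
OR_MH = (214.3135 + 16.1785) / (316.7606 + 41.1765) = 230.4920 / 357.9371 = 0.64395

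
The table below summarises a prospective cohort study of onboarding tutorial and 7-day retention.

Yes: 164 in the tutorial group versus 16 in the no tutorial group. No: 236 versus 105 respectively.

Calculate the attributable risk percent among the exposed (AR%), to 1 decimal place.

67.7

From the description: a = 164, b = 236, c = 16, d = 105.
Risk in exposed = 164/400 = 0.41000; risk in unexposed = 16/121 = 0.13223.
RR = 0.41000/0.13223 = 3.10062
AR% = (RR − 1)/RR × 100 = (3.10062 − 1)/3.10062 × 100 = 67.7484%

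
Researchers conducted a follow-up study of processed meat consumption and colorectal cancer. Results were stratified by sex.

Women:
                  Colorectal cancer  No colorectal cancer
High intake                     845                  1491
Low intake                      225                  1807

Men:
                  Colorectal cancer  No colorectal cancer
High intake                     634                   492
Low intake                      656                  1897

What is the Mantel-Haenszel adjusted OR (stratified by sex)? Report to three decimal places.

4.112

OR_MH = Σ(aᵢdᵢ/nᵢ) / Σ(bᵢcᵢ/nᵢ), where nᵢ is the stratum total.
Stratum 1 (Women): n = 4368; a·d/n = 845·1807/4368 = 349.5685; b·c/n = 1491·225/4368 = 76.8029
Stratum 2 (Men): n = 3679; a·d/n = 634·1897/3679 = 326.9089; b·c/n = 492·656/3679 = 87.7282
OR_MH = (349.5685 + 326.9089) / (76.8029 + 87.7282) = 676.4774 / 164.5311 = 4.11155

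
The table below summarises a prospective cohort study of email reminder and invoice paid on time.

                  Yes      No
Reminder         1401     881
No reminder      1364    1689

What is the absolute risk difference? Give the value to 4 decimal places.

Cells: a = 1401, b = 881, c = 1364, d = 1689.
Risk in exposed = 1401/2282 = 0.613935; risk in unexposed = 1364/3053 = 0.446774.
Risk difference = 0.613935 − 0.446774 = 0.167161

0.1672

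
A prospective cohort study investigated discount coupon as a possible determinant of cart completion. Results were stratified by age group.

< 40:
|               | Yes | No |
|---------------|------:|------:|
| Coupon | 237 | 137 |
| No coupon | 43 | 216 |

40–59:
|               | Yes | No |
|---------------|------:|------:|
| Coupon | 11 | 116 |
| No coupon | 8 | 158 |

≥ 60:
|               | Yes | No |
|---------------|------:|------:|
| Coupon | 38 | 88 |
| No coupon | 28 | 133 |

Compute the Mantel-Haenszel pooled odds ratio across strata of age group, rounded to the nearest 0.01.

OR_MH = Σ(aᵢdᵢ/nᵢ) / Σ(bᵢcᵢ/nᵢ), where nᵢ is the stratum total.
Stratum 1 (< 40): n = 633; a·d/n = 237·216/633 = 80.8720; b·c/n = 137·43/633 = 9.3065
Stratum 2 (40–59): n = 293; a·d/n = 11·158/293 = 5.9317; b·c/n = 116·8/293 = 3.1672
Stratum 3 (≥ 60): n = 287; a·d/n = 38·133/287 = 17.6098; b·c/n = 88·28/287 = 8.5854
OR_MH = (80.8720 + 5.9317 + 17.6098) / (9.3065 + 3.1672 + 8.5854) = 104.4135 / 21.0591 = 4.95812

4.96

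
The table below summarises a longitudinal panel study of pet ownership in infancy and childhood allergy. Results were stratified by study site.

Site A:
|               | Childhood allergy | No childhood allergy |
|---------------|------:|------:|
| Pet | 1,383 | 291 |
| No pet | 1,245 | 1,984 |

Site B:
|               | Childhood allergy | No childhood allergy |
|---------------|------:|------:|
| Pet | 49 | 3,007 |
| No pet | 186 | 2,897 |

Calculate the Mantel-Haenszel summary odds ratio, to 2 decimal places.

OR_MH = Σ(aᵢdᵢ/nᵢ) / Σ(bᵢcᵢ/nᵢ), where nᵢ is the stratum total.
Stratum 1 (Site A): n = 4903; a·d/n = 1383·1984/4903 = 559.6312; b·c/n = 291·1245/4903 = 73.8925
Stratum 2 (Site B): n = 6139; a·d/n = 49·2897/6139 = 23.1231; b·c/n = 3007·186/6139 = 91.1064
OR_MH = (559.6312 + 23.1231) / (73.8925 + 91.1064) = 582.7544 / 164.9989 = 3.53187

3.53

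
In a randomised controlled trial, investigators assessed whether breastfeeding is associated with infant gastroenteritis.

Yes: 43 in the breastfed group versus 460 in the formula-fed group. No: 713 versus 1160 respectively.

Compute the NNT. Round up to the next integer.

Risk in treated group = 43/756 = 0.05688; risk in control = 460/1620 = 0.28395.
Absolute risk reduction = 0.28395 − 0.05688 = 0.22707
NNT = 1 / ARR = 1 / 0.22707 = 4.404 → round up → 5

5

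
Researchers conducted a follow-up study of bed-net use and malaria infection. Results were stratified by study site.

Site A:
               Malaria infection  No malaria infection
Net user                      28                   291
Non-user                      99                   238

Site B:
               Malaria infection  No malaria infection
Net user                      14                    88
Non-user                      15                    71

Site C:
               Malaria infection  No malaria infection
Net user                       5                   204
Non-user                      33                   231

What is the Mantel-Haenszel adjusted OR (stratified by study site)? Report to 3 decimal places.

OR_MH = Σ(aᵢdᵢ/nᵢ) / Σ(bᵢcᵢ/nᵢ), where nᵢ is the stratum total.
Stratum 1 (Site A): n = 656; a·d/n = 28·238/656 = 10.1585; b·c/n = 291·99/656 = 43.9162
Stratum 2 (Site B): n = 188; a·d/n = 14·71/188 = 5.2872; b·c/n = 88·15/188 = 7.0213
Stratum 3 (Site C): n = 473; a·d/n = 5·231/473 = 2.4419; b·c/n = 204·33/473 = 14.2326
OR_MH = (10.1585 + 5.2872 + 2.4419) / (43.9162 + 7.0213 + 14.2326) = 17.8876 / 65.1700 = 0.27448

0.274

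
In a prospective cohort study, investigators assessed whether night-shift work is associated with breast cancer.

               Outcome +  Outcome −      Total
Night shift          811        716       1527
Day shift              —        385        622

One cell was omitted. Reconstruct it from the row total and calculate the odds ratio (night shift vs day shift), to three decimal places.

The missing cell is in the unexposed row: 622 − 385 = 237.
So a = 811, b = 716, c = 237, d = 385.
OR = (a·d)/(b·c) = (811 × 385) / (716 × 237) = 312235 / 169692 = 1.84001

1.840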